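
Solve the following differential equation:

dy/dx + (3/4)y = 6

Using integrating factor method:

General solution: y = 8 + Ce^(-3x/4)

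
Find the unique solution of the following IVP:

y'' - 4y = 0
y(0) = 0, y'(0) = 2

General solution: y = C₁e^(2x) + C₂e^(-2x)
Applying ICs: C₁ = 1/2, C₂ = -1/2
Particular solution: y = (1/2)e^(2x) - (1/2)e^(-2x)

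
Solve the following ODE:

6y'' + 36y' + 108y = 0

Characteristic equation: 6r² + 36r + 108 = 0
Divide by 6: r² + 6r + 18 = 0
Roots: r = -3 ± 3i (complex conjugates)
General solution: y = e^(-3x)(C₁cos(3x) + C₂sin(3x))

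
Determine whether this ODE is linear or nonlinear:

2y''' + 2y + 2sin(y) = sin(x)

Nonlinear (sin(y) is nonlinear in y)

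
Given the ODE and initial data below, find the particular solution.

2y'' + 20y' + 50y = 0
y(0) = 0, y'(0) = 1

General solution: y = (C₁ + C₂x)e^(-5x)
Repeated root r = -5
Applying ICs: C₁ = 0, C₂ = 1
Particular solution: y = xe^(-5x)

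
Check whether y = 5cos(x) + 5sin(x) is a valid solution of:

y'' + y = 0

Verification:
y'' = -5cos(x) - 5sin(x)
y'' + y = 0 ✓

Yes, it is a solution.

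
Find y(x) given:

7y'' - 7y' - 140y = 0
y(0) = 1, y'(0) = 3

General solution: y = C₁e^(5x) + C₂e^(-4x)
Applying ICs: C₁ = 7/9, C₂ = 2/9
Particular solution: y = (7/9)e^(5x) + (2/9)e^(-4x)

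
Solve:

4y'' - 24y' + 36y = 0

Characteristic equation: 4r² - 24r + 36 = 0
Divide by 4: r² - 6r + 9 = 0
Factored: (r - 3)² = 0
Repeated root: r = 3
General solution: y = (C₁ + C₂x)e^(3x)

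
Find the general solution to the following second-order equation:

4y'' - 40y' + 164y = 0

Characteristic equation: 4r² - 40r + 164 = 0
Divide by 4: r² - 10r + 41 = 0
Roots: r = 5 ± 4i (complex conjugates)
General solution: y = e^(5x)(C₁cos(4x) + C₂sin(4x))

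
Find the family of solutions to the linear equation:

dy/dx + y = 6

Using integrating factor method:

General solution: y = 6 + Ce^(-x)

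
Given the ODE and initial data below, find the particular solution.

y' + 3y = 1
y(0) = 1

General solution: y = 1/3 + Ce^(-3x)
Applying y(0) = 1: C = 1 - 1/3 = 2/3
Particular solution: y = 1/3 + (2/3)e^(-3x)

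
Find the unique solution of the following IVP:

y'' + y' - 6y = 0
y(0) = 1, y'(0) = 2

General solution: y = C₁e^(2x) + C₂e^(-3x)
Applying ICs: C₁ = 1, C₂ = 0
Particular solution: y = e^(2x)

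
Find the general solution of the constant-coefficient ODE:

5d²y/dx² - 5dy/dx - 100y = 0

Characteristic equation: 5r² - 5r - 100 = 0
Divide by 5: r² - r - 20 = 0
Roots: r = 5, -4 (distinct real)
General solution: y = C₁e^(5x) + C₂e^(-4x)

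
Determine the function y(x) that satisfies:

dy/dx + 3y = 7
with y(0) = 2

General solution: y = 7/3 + Ce^(-3x)
Applying y(0) = 2: C = 2 - 7/3 = -1/3
Particular solution: y = 7/3 - (1/3)e^(-3x)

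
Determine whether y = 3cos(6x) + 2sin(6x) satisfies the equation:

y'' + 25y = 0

Verification:
y'' = -108cos(6x) - 72sin(6x)
y'' + 25y ≠ 0 (frequency mismatch: got 36 instead of 25)

No, it is not a solution.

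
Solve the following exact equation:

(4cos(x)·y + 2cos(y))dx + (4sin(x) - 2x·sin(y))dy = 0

Verify exactness: ∂M/∂y = ∂N/∂x ✓
Find F(x,y) such that ∂F/∂x = M, ∂F/∂y = N
Solution: 4sin(x)·y + 2x·cos(y) = C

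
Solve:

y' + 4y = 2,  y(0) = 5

General solution: y = 1/2 + Ce^(-4x)
Applying y(0) = 5: C = 5 - 1/2 = 9/2
Particular solution: y = 1/2 + (9/2)e^(-4x)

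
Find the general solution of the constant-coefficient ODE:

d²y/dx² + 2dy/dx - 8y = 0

Characteristic equation: r² + 2r - 8 = 0
Roots: r = 2, -4 (distinct real)
General solution: y = C₁e^(2x) + C₂e^(-4x)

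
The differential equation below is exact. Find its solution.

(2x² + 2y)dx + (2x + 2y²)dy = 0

Verify exactness: ∂M/∂y = ∂N/∂x ✓
Find F(x,y) such that ∂F/∂x = M, ∂F/∂y = N
Solution: 2x³/3 + 2xy + 2y³/3 = C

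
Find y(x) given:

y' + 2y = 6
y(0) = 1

General solution: y = 3 + Ce^(-2x)
Applying y(0) = 1: C = 1 - 3 = -2
Particular solution: y = 3 - 2e^(-2x)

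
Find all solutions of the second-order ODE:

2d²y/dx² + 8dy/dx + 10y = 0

Characteristic equation: 2r² + 8r + 10 = 0
Divide by 2: r² + 4r + 5 = 0
Roots: r = -2 ± i (complex conjugates)
General solution: y = e^(-2x)(C₁cos(x) + C₂sin(x))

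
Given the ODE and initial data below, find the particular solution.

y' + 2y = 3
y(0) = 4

General solution: y = 3/2 + Ce^(-2x)
Applying y(0) = 4: C = 4 - 3/2 = 5/2
Particular solution: y = 3/2 + (5/2)e^(-2x)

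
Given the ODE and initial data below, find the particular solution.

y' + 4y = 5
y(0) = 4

General solution: y = 5/4 + Ce^(-4x)
Applying y(0) = 4: C = 4 - 5/4 = 11/4
Particular solution: y = 5/4 + (11/4)e^(-4x)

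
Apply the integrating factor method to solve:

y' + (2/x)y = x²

Using integrating factor method:

General solution: y = (1/5)x^3 + Cx^(-2)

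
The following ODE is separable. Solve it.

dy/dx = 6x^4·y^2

Separating variables and integrating:
-1/y = 6x^5/5 + C

General solution: y^-1 = (-6/5)x^5 + C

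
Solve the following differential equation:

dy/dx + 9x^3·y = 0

Using integrating factor method:

General solution: y = Ce^(-9x^4/4)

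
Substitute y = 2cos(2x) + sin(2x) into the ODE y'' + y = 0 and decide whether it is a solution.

Verification:
y'' = -8cos(2x) - 4sin(2x)
y'' + y ≠ 0 (frequency mismatch: got 4 instead of 1)

No, it is not a solution.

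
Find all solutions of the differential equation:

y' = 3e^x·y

Separating variables and integrating:
ln|y| = 3e^x + C

General solution: y = Ce^(3e^x)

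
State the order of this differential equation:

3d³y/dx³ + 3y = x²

The order is 3 (highest derivative is of order 3).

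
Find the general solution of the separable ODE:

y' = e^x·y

Separating variables and integrating:
ln|y| = e^x + C

General solution: y = Ce^(e^x)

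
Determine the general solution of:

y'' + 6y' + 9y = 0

Characteristic equation: r² + 6r + 9 = 0
Factored: (r + 3)² = 0
Repeated root: r = -3
General solution: y = (C₁ + C₂x)e^(-3x)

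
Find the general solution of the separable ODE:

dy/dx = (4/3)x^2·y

Separating variables and integrating:
ln|y| = 4x^3/9 + C

General solution: y = Ce^(4x^3/9)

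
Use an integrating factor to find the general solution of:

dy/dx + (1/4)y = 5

Using integrating factor method:

General solution: y = 20 + Ce^(-x/4)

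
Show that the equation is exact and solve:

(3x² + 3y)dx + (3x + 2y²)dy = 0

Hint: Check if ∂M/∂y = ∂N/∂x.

Verify exactness: ∂M/∂y = ∂N/∂x ✓
Find F(x,y) such that ∂F/∂x = M, ∂F/∂y = N
Solution: x³ + 3xy + 2y³/3 = C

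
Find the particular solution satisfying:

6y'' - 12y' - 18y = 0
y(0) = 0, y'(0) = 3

General solution: y = C₁e^(3x) + C₂e^(-x)
Applying ICs: C₁ = 3/4, C₂ = -3/4
Particular solution: y = (3/4)e^(3x) - (3/4)e^(-x)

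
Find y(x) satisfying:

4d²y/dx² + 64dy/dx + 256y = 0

Characteristic equation: 4r² + 64r + 256 = 0
Divide by 4: r² + 16r + 64 = 0
Factored: (r + 8)² = 0
Repeated root: r = -8
General solution: y = (C₁ + C₂x)e^(-8x)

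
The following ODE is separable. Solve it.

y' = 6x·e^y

Separating variables and integrating:
-e^(-y) = 3x² + C

General solution: y = -ln(C - 3x²)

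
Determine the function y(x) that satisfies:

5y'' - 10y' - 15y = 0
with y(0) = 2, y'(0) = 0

General solution: y = C₁e^(3x) + C₂e^(-x)
Applying ICs: C₁ = 1/2, C₂ = 3/2
Particular solution: y = (1/2)e^(3x) + (3/2)e^(-x)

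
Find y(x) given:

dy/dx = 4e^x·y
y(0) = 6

General solution: y = Ce^(4e^x)
Applying IC y(0) = 6:
Particular solution: y = 6e^(4(e^x - 1))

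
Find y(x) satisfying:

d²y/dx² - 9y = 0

Characteristic equation: r² - 9 = 0
Roots: r = 3, -3 (distinct real)
General solution: y = C₁e^(3x) + C₂e^(-3x)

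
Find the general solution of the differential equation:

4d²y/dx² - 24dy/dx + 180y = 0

Characteristic equation: 4r² - 24r + 180 = 0
Divide by 4: r² - 6r + 45 = 0
Roots: r = 3 ± 6i (complex conjugates)
General solution: y = e^(3x)(C₁cos(6x) + C₂sin(6x))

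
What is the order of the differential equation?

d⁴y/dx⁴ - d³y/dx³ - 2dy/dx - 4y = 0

The order is 4 (highest derivative is of order 4).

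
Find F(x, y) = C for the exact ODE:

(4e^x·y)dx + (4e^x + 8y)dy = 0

Verify exactness: ∂M/∂y = ∂N/∂x ✓
Find F(x,y) such that ∂F/∂x = M, ∂F/∂y = N
Solution: 4e^x·y + 4y² = C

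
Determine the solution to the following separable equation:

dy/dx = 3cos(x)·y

Separating variables and integrating:
ln|y| = 3sin(x) + C

General solution: y = Ce^(3sin(x))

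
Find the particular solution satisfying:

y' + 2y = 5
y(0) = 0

General solution: y = 5/2 + Ce^(-2x)
Applying y(0) = 0: C = 0 - 5/2 = -5/2
Particular solution: y = 5/2 - (5/2)e^(-2x)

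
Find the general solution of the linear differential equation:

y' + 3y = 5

Using integrating factor method:

General solution: y = 5/3 + Ce^(-3x)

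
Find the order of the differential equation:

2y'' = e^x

The order is 2 (highest derivative is of order 2).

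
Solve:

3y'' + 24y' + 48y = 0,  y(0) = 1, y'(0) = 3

General solution: y = (C₁ + C₂x)e^(-4x)
Repeated root r = -4
Applying ICs: C₁ = 1, C₂ = 7
Particular solution: y = (1 + 7x)e^(-4x)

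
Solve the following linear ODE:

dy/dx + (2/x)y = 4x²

Using integrating factor method:

General solution: y = (4/5)x^3 + Cx^(-2)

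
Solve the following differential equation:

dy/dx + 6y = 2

Using integrating factor method:

General solution: y = 1/3 + Ce^(-6x)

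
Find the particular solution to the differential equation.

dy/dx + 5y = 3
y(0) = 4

General solution: y = 3/5 + Ce^(-5x)
Applying y(0) = 4: C = 4 - 3/5 = 17/5
Particular solution: y = 3/5 + (17/5)e^(-5x)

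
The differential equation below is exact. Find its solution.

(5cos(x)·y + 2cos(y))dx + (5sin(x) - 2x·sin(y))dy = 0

Verify exactness: ∂M/∂y = ∂N/∂x ✓
Find F(x,y) such that ∂F/∂x = M, ∂F/∂y = N
Solution: 5sin(x)·y + 2x·cos(y) = C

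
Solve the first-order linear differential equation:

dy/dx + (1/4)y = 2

Using integrating factor method:

General solution: y = 8 + Ce^(-x/4)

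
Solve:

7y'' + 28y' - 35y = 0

Characteristic equation: 7r² + 28r - 35 = 0
Divide by 7: r² + 4r - 5 = 0
Roots: r = 1, -5 (distinct real)
General solution: y = C₁e^x + C₂e^(-5x)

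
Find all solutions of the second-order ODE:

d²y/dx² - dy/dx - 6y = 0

Characteristic equation: r² - r - 6 = 0
Roots: r = 3, -2 (distinct real)
General solution: y = C₁e^(3x) + C₂e^(-2x)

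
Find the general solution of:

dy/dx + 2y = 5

Using integrating factor method:

General solution: y = 5/2 + Ce^(-2x)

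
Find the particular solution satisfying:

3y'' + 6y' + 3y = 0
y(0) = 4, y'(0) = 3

General solution: y = (C₁ + C₂x)e^(-x)
Repeated root r = -1
Applying ICs: C₁ = 4, C₂ = 7
Particular solution: y = (4 + 7x)e^(-x)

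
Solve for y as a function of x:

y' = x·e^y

Separating variables and integrating:
-e^(-y) = x²/2 + C

General solution: y = -ln(C - x²/2)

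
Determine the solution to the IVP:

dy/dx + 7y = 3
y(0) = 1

General solution: y = 3/7 + Ce^(-7x)
Applying y(0) = 1: C = 1 - 3/7 = 4/7
Particular solution: y = 3/7 + (4/7)e^(-7x)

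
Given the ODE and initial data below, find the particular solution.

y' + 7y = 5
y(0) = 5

General solution: y = 5/7 + Ce^(-7x)
Applying y(0) = 5: C = 5 - 5/7 = 30/7
Particular solution: y = 5/7 + (30/7)e^(-7x)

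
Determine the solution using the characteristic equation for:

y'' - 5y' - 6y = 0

Characteristic equation: r² - 5r - 6 = 0
Roots: r = 6, -1 (distinct real)
General solution: y = C₁e^(6x) + C₂e^(-x)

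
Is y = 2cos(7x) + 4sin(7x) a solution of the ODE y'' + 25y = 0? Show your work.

Verification:
y'' = -98cos(7x) - 196sin(7x)
y'' + 25y ≠ 0 (frequency mismatch: got 49 instead of 25)

No, it is not a solution.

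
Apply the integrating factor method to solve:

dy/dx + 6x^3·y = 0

Using integrating factor method:

General solution: y = Ce^(-3x^4/2)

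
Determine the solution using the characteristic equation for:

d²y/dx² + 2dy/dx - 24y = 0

Characteristic equation: r² + 2r - 24 = 0
Roots: r = 4, -6 (distinct real)
General solution: y = C₁e^(4x) + C₂e^(-6x)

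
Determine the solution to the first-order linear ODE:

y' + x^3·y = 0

Using integrating factor method:

General solution: y = Ce^(-x^4/4)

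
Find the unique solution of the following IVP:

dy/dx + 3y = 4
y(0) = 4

General solution: y = 4/3 + Ce^(-3x)
Applying y(0) = 4: C = 4 - 4/3 = 8/3
Particular solution: y = 4/3 + (8/3)e^(-3x)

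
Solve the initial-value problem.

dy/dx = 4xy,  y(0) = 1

General solution: y = Ce^(2x²)
Applying IC y(0) = 1:
Particular solution: y = e^(2x²)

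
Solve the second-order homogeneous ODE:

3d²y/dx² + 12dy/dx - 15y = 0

Characteristic equation: 3r² + 12r - 15 = 0
Divide by 3: r² + 4r - 5 = 0
Roots: r = 1, -5 (distinct real)
General solution: y = C₁e^x + C₂e^(-5x)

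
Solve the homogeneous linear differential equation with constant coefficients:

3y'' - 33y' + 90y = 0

Characteristic equation: 3r² - 33r + 90 = 0
Divide by 3: r² - 11r + 30 = 0
Roots: r = 6, 5 (distinct real)
General solution: y = C₁e^(6x) + C₂e^(5x)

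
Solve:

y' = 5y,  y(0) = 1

General solution: y = Ce^(5x)
Applying IC y(0) = 1:
Particular solution: y = e^(5x)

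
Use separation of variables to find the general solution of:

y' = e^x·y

Separating variables and integrating:
ln|y| = e^x + C

General solution: y = Ce^(e^x)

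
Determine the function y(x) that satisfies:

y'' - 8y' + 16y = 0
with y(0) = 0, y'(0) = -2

General solution: y = (C₁ + C₂x)e^(4x)
Repeated root r = 4
Applying ICs: C₁ = 0, C₂ = -2
Particular solution: y = -2xe^(4x)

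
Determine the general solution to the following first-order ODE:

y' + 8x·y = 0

Using integrating factor method:

General solution: y = Ce^(-4x^2)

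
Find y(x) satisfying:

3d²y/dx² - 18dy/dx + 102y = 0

Characteristic equation: 3r² - 18r + 102 = 0
Divide by 3: r² - 6r + 34 = 0
Roots: r = 3 ± 5i (complex conjugates)
General solution: y = e^(3x)(C₁cos(5x) + C₂sin(5x))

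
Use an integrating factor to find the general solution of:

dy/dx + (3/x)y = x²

Using integrating factor method:

General solution: y = (1/6)x^3 + Cx^(-3)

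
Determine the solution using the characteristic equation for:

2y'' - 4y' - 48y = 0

Characteristic equation: 2r² - 4r - 48 = 0
Divide by 2: r² - 2r - 24 = 0
Roots: r = 6, -4 (distinct real)
General solution: y = C₁e^(6x) + C₂e^(-4x)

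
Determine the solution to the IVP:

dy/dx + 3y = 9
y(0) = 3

General solution: y = 3 + Ce^(-3x)
Applying y(0) = 3: C = 3 - 3 = 0
Particular solution: y = 3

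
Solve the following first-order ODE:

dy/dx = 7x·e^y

Separating variables and integrating:
-e^(-y) = 7x²/2 + C

General solution: y = -ln(C - 7x²/2)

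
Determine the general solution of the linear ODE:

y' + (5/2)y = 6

Using integrating factor method:

General solution: y = 12/5 + Ce^(-5x/2)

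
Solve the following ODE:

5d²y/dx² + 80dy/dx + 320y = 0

Characteristic equation: 5r² + 80r + 320 = 0
Divide by 5: r² + 16r + 64 = 0
Factored: (r + 8)² = 0
Repeated root: r = -8
General solution: y = (C₁ + C₂x)e^(-8x)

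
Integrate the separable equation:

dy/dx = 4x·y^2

Separating variables and integrating:
-1/y = 2x^2 + C

General solution: y^-1 = -2x^2 + C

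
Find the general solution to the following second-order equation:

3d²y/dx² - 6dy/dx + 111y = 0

Characteristic equation: 3r² - 6r + 111 = 0
Divide by 3: r² - 2r + 37 = 0
Roots: r = 1 ± 6i (complex conjugates)
General solution: y = e^x(C₁cos(6x) + C₂sin(6x))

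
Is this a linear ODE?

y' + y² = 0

No. Nonlinear (y² term)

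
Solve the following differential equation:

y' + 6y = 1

Using integrating factor method:

General solution: y = 1/6 + Ce^(-6x)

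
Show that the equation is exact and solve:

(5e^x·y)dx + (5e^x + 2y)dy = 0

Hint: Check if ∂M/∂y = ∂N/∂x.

Verify exactness: ∂M/∂y = ∂N/∂x ✓
Find F(x,y) such that ∂F/∂x = M, ∂F/∂y = N
Solution: 5e^x·y + y² = C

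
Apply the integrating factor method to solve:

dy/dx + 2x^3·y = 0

Using integrating factor method:

General solution: y = Ce^(-x^4/2)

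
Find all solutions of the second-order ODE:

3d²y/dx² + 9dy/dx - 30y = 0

Characteristic equation: 3r² + 9r - 30 = 0
Divide by 3: r² + 3r - 10 = 0
Roots: r = 2, -5 (distinct real)
General solution: y = C₁e^(2x) + C₂e^(-5x)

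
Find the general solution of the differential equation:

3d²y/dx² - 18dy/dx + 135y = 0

Characteristic equation: 3r² - 18r + 135 = 0
Divide by 3: r² - 6r + 45 = 0
Roots: r = 3 ± 6i (complex conjugates)
General solution: y = e^(3x)(C₁cos(6x) + C₂sin(6x))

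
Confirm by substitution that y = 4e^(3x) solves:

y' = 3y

Verification:
y = 4e^(3x)
y' = 12e^(3x)
3y = 12e^(3x)
y' = 3y ✓

Yes, it is a solution.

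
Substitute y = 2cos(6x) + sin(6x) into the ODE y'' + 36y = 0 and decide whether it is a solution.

Verification:
y'' = -72cos(6x) - 36sin(6x)
y'' + 36y = 0 ✓

Yes, it is a solution.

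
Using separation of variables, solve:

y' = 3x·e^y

Separating variables and integrating:
-e^(-y) = 3x²/2 + C

General solution: y = -ln(C - 3x²/2)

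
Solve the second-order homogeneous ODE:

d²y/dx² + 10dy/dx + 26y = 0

Characteristic equation: r² + 10r + 26 = 0
Roots: r = -5 ± i (complex conjugates)
General solution: y = e^(-5x)(C₁cos(x) + C₂sin(x))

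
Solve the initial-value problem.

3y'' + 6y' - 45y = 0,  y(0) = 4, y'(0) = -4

General solution: y = C₁e^(3x) + C₂e^(-5x)
Applying ICs: C₁ = 2, C₂ = 2
Particular solution: y = 2e^(3x) + 2e^(-5x)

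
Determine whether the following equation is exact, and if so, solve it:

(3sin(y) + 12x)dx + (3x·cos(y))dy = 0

Verify exactness: ∂M/∂y = ∂N/∂x ✓
Find F(x,y) such that ∂F/∂x = M, ∂F/∂y = N
Solution: 3x·sin(y) + 6x² = C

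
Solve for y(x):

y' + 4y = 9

Using integrating factor method:

General solution: y = 9/4 + Ce^(-4x)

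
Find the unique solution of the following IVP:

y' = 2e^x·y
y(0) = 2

General solution: y = Ce^(2e^x)
Applying IC y(0) = 2:
Particular solution: y = 2e^(2(e^x - 1))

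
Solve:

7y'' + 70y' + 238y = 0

Characteristic equation: 7r² + 70r + 238 = 0
Divide by 7: r² + 10r + 34 = 0
Roots: r = -5 ± 3i (complex conjugates)
General solution: y = e^(-5x)(C₁cos(3x) + C₂sin(3x))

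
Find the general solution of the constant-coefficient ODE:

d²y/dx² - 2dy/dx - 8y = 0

Characteristic equation: r² - 2r - 8 = 0
Roots: r = 4, -2 (distinct real)
General solution: y = C₁e^(4x) + C₂e^(-2x)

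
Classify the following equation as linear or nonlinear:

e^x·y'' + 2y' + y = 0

Linear (y and its derivatives appear to the first power only, no products of y terms)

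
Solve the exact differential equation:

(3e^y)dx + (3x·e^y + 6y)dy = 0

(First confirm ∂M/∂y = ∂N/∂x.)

Verify exactness: ∂M/∂y = ∂N/∂x ✓
Find F(x,y) such that ∂F/∂x = M, ∂F/∂y = N
Solution: 3x·e^y + 3y² = C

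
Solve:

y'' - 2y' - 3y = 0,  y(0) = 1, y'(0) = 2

General solution: y = C₁e^(3x) + C₂e^(-x)
Applying ICs: C₁ = 3/4, C₂ = 1/4
Particular solution: y = (3/4)e^(3x) + (1/4)e^(-x)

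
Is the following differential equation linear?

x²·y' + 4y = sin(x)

Yes. Linear (y and its derivatives appear to the first power only, no products of y terms)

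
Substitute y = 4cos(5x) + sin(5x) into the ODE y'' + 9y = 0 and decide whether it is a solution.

Verification:
y'' = -100cos(5x) - 25sin(5x)
y'' + 9y ≠ 0 (frequency mismatch: got 25 instead of 9)

No, it is not a solution.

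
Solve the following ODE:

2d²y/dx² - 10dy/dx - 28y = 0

Characteristic equation: 2r² - 10r - 28 = 0
Divide by 2: r² - 5r - 14 = 0
Roots: r = 7, -2 (distinct real)
General solution: y = C₁e^(7x) + C₂e^(-2x)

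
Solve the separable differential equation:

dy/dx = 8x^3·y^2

Separating variables and integrating:
-1/y = 2x^4 + C

General solution: y^-1 = -2x^4 + C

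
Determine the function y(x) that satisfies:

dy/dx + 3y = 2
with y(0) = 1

General solution: y = 2/3 + Ce^(-3x)
Applying y(0) = 1: C = 1 - 2/3 = 1/3
Particular solution: y = 2/3 + (1/3)e^(-3x)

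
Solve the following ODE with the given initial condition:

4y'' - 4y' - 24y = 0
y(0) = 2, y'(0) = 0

General solution: y = C₁e^(3x) + C₂e^(-2x)
Applying ICs: C₁ = 4/5, C₂ = 6/5
Particular solution: y = (4/5)e^(3x) + (6/5)e^(-2x)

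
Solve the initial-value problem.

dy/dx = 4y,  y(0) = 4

General solution: y = Ce^(4x)
Applying IC y(0) = 4:
Particular solution: y = 4e^(4x)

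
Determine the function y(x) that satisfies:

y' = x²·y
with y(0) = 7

General solution: y = Ce^(x³/3)
Applying IC y(0) = 7:
Particular solution: y = 7e^(x³/3)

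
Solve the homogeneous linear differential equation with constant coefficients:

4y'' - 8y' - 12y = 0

Characteristic equation: 4r² - 8r - 12 = 0
Divide by 4: r² - 2r - 3 = 0
Roots: r = 3, -1 (distinct real)
General solution: y = C₁e^(3x) + C₂e^(-x)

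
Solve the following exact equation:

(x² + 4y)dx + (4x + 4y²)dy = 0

Verify exactness: ∂M/∂y = ∂N/∂x ✓
Find F(x,y) such that ∂F/∂x = M, ∂F/∂y = N
Solution: x³/3 + 4xy + 4y³/3 = C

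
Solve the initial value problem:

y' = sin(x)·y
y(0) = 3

General solution: y = Ce^(-cos(x))
Applying IC y(0) = 3:
Particular solution: y = 3e^(1-cos(x))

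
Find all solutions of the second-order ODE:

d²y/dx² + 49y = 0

Characteristic equation: r² + 49 = 0
Roots: r = ±7i (complex conjugates)
General solution: y = C₁cos(7x) + C₂sin(7x)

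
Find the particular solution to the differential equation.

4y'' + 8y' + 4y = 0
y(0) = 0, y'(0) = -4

General solution: y = (C₁ + C₂x)e^(-x)
Repeated root r = -1
Applying ICs: C₁ = 0, C₂ = -4
Particular solution: y = -4xe^(-x)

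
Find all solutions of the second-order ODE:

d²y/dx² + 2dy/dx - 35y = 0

Characteristic equation: r² + 2r - 35 = 0
Roots: r = 5, -7 (distinct real)
General solution: y = C₁e^(5x) + C₂e^(-7x)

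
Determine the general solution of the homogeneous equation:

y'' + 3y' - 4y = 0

Characteristic equation: r² + 3r - 4 = 0
Roots: r = 1, -4 (distinct real)
General solution: y = C₁e^x + C₂e^(-4x)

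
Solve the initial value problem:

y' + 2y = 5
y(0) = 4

General solution: y = 5/2 + Ce^(-2x)
Applying y(0) = 4: C = 4 - 5/2 = 3/2
Particular solution: y = 5/2 + (3/2)e^(-2x)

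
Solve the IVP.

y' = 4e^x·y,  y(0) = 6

General solution: y = Ce^(4e^x)
Applying IC y(0) = 6:
Particular solution: y = 6e^(4(e^x - 1))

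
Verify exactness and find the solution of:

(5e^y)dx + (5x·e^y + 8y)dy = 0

Verify exactness: ∂M/∂y = ∂N/∂x ✓
Find F(x,y) such that ∂F/∂x = M, ∂F/∂y = N
Solution: 5x·e^y + 4y² = C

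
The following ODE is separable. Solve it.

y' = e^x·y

Separating variables and integrating:
ln|y| = e^x + C

General solution: y = Ce^(e^x)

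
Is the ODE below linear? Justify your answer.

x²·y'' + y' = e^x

Yes. Linear (y and its derivatives appear to the first power only, no products of y terms)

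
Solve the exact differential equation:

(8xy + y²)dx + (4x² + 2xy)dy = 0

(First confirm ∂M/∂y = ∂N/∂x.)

Verify exactness: ∂M/∂y = ∂N/∂x ✓
Find F(x,y) such that ∂F/∂x = M, ∂F/∂y = N
Solution: 4x²y + xy² = C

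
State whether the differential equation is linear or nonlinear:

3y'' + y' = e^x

Linear (y and its derivatives appear to the first power only, no products of y terms)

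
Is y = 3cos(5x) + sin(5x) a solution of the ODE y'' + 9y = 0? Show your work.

Verification:
y'' = -75cos(5x) - 25sin(5x)
y'' + 9y ≠ 0 (frequency mismatch: got 25 instead of 9)

No, it is not a solution.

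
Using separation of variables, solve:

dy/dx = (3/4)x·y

Separating variables and integrating:
ln|y| = 3x^2/8 + C

General solution: y = Ce^(3x^2/8)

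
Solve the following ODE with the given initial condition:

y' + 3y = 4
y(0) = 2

General solution: y = 4/3 + Ce^(-3x)
Applying y(0) = 2: C = 2 - 4/3 = 2/3
Particular solution: y = 4/3 + (2/3)e^(-3x)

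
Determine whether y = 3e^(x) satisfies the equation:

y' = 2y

Verification:
y = 3e^(x)
y' = 3e^(x)
But 2y = 6e^(x)
y' ≠ 2y — the derivative does not match

No, it is not a solution.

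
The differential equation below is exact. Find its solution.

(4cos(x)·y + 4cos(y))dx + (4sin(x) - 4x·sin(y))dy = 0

Verify exactness: ∂M/∂y = ∂N/∂x ✓
Find F(x,y) such that ∂F/∂x = M, ∂F/∂y = N
Solution: 4sin(x)·y + 4x·cos(y) = C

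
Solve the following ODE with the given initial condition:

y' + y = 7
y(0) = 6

General solution: y = 7 + Ce^(-x)
Applying y(0) = 6: C = 6 - 7 = -1
Particular solution: y = 7 - e^(-x)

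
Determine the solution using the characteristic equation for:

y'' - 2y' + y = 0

Characteristic equation: r² - 2r + 1 = 0
Factored: (r - 1)² = 0
Repeated root: r = 1
General solution: y = (C₁ + C₂x)e^x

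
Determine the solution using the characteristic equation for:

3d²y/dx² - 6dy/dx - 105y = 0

Characteristic equation: 3r² - 6r - 105 = 0
Divide by 3: r² - 2r - 35 = 0
Roots: r = 7, -5 (distinct real)
General solution: y = C₁e^(7x) + C₂e^(-5x)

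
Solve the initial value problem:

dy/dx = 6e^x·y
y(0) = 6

General solution: y = Ce^(6e^x)
Applying IC y(0) = 6:
Particular solution: y = 6e^(6(e^x - 1))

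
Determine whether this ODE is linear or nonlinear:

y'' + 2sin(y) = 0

Nonlinear (sin(y) is nonlinear in y)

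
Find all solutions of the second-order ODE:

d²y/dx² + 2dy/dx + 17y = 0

Characteristic equation: r² + 2r + 17 = 0
Roots: r = -1 ± 4i (complex conjugates)
General solution: y = e^(-x)(C₁cos(4x) + C₂sin(4x))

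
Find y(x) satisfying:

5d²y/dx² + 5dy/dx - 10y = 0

Characteristic equation: 5r² + 5r - 10 = 0
Divide by 5: r² + r - 2 = 0
Roots: r = 1, -2 (distinct real)
General solution: y = C₁e^x + C₂e^(-2x)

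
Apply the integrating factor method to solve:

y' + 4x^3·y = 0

Using integrating factor method:

General solution: y = Ce^(-x^4)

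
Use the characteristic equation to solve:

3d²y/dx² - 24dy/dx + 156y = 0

Characteristic equation: 3r² - 24r + 156 = 0
Divide by 3: r² - 8r + 52 = 0
Roots: r = 4 ± 6i (complex conjugates)
General solution: y = e^(4x)(C₁cos(6x) + C₂sin(6x))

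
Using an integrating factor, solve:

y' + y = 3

Using integrating factor method:

General solution: y = 3 + Ce^(-x)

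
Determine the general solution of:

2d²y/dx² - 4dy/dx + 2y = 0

Characteristic equation: 2r² - 4r + 2 = 0
Divide by 2: r² - 2r + 1 = 0
Factored: (r - 1)² = 0
Repeated root: r = 1
General solution: y = (C₁ + C₂x)e^x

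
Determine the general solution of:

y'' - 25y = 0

Characteristic equation: r² - 25 = 0
Roots: r = 5, -5 (distinct real)
General solution: y = C₁e^(5x) + C₂e^(-5x)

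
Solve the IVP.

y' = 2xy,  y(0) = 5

General solution: y = Ce^(x²)
Applying IC y(0) = 5:
Particular solution: y = 5e^(x²)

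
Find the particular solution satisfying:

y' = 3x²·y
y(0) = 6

General solution: y = Ce^(x³)
Applying IC y(0) = 6:
Particular solution: y = 6e^(x³)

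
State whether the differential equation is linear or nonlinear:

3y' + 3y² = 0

Nonlinear (y² term)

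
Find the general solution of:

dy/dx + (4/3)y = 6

Using integrating factor method:

General solution: y = 9/2 + Ce^(-4x/3)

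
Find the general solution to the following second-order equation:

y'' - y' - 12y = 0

Characteristic equation: r² - r - 12 = 0
Roots: r = 4, -3 (distinct real)
General solution: y = C₁e^(4x) + C₂e^(-3x)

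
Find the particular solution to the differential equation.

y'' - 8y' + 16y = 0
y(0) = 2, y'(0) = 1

General solution: y = (C₁ + C₂x)e^(4x)
Repeated root r = 4
Applying ICs: C₁ = 2, C₂ = -7
Particular solution: y = (2 - 7x)e^(4x)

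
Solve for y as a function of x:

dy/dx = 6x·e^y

Separating variables and integrating:
-e^(-y) = 3x² + C

General solution: y = -ln(C - 3x²)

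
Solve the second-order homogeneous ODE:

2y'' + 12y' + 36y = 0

Characteristic equation: 2r² + 12r + 36 = 0
Divide by 2: r² + 6r + 18 = 0
Roots: r = -3 ± 3i (complex conjugates)
General solution: y = e^(-3x)(C₁cos(3x) + C₂sin(3x))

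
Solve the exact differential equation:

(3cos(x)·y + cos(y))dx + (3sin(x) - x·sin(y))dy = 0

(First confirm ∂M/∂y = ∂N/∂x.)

Verify exactness: ∂M/∂y = ∂N/∂x ✓
Find F(x,y) such that ∂F/∂x = M, ∂F/∂y = N
Solution: 3sin(x)·y + x·cos(y) = C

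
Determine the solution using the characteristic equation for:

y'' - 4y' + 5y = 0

Characteristic equation: r² - 4r + 5 = 0
Roots: r = 2 ± i (complex conjugates)
General solution: y = e^(2x)(C₁cos(x) + C₂sin(x))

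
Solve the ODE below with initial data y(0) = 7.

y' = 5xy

General solution: y = Ce^(5x²/2)
Applying IC y(0) = 7:
Particular solution: y = 7e^(5x²/2)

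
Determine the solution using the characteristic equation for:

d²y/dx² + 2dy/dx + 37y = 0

Characteristic equation: r² + 2r + 37 = 0
Roots: r = -1 ± 6i (complex conjugates)
General solution: y = e^(-x)(C₁cos(6x) + C₂sin(6x))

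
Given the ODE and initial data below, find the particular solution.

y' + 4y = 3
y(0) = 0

General solution: y = 3/4 + Ce^(-4x)
Applying y(0) = 0: C = 0 - 3/4 = -3/4
Particular solution: y = 3/4 - (3/4)e^(-4x)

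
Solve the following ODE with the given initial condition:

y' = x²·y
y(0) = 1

General solution: y = Ce^(x³/3)
Applying IC y(0) = 1:
Particular solution: y = e^(x³/3)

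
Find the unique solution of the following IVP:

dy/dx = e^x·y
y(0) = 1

General solution: y = Ce^(e^x)
Applying IC y(0) = 1:
Particular solution: y = e^(e^x - 1)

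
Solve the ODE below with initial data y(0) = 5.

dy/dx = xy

General solution: y = Ce^(x²/2)
Applying IC y(0) = 5:
Particular solution: y = 5e^(x²/2)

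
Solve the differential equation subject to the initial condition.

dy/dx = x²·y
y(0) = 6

General solution: y = Ce^(x³/3)
Applying IC y(0) = 6:
Particular solution: y = 6e^(x³/3)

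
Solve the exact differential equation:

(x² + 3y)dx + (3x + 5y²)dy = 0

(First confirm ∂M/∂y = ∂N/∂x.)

Verify exactness: ∂M/∂y = ∂N/∂x ✓
Find F(x,y) such that ∂F/∂x = M, ∂F/∂y = N
Solution: x³/3 + 3xy + 5y³/3 = C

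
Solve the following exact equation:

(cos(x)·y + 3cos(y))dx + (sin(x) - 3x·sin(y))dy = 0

Verify exactness: ∂M/∂y = ∂N/∂x ✓
Find F(x,y) such that ∂F/∂x = M, ∂F/∂y = N
Solution: sin(x)·y + 3x·cos(y) = C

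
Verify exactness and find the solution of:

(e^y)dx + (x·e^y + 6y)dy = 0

Verify exactness: ∂M/∂y = ∂N/∂x ✓
Find F(x,y) such that ∂F/∂x = M, ∂F/∂y = N
Solution: x·e^y + 3y² = C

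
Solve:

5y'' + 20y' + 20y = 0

Characteristic equation: 5r² + 20r + 20 = 0
Divide by 5: r² + 4r + 4 = 0
Factored: (r + 2)² = 0
Repeated root: r = -2
General solution: y = (C₁ + C₂x)e^(-2x)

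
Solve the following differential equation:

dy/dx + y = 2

Using integrating factor method:

General solution: y = 2 + Ce^(-x)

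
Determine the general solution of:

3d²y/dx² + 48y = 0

Characteristic equation: 3r² + 48 = 0
Divide by 3: r² + 16 = 0
Roots: r = ±4i (complex conjugates)
General solution: y = C₁cos(4x) + C₂sin(4x)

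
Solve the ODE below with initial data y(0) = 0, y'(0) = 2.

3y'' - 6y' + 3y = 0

General solution: y = (C₁ + C₂x)e^x
Repeated root r = 1
Applying ICs: C₁ = 0, C₂ = 2
Particular solution: y = 2xe^x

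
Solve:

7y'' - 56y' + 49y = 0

Characteristic equation: 7r² - 56r + 49 = 0
Divide by 7: r² - 8r + 7 = 0
Roots: r = 7, 1 (distinct real)
General solution: y = C₁e^(7x) + C₂e^x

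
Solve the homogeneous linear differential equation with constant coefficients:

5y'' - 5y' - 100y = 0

Characteristic equation: 5r² - 5r - 100 = 0
Divide by 5: r² - r - 20 = 0
Roots: r = 5, -4 (distinct real)
General solution: y = C₁e^(5x) + C₂e^(-4x)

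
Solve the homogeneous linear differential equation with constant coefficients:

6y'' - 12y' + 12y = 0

Characteristic equation: 6r² - 12r + 12 = 0
Divide by 6: r² - 2r + 2 = 0
Roots: r = 1 ± i (complex conjugates)
General solution: y = e^x(C₁cos(x) + C₂sin(x))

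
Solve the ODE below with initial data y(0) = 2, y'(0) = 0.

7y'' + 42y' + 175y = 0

General solution: y = e^(-3x)(C₁cos(4x) + C₂sin(4x))
Complex roots r = -3 ± 4i
Applying ICs: C₁ = 2, C₂ = 3/2
Particular solution: y = e^(-3x)(2cos(4x) + (3/2)sin(4x))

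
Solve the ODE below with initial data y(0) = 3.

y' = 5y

General solution: y = Ce^(5x)
Applying IC y(0) = 3:
Particular solution: y = 3e^(5x)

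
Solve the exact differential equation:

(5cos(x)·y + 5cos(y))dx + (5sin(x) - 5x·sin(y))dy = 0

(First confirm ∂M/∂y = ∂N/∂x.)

Verify exactness: ∂M/∂y = ∂N/∂x ✓
Find F(x,y) such that ∂F/∂x = M, ∂F/∂y = N
Solution: 5sin(x)·y + 5x·cos(y) = C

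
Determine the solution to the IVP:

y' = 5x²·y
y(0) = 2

General solution: y = Ce^(5x³/3)
Applying IC y(0) = 2:
Particular solution: y = 2e^(5x³/3)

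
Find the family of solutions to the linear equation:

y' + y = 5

Using integrating factor method:

General solution: y = 5 + Ce^(-x)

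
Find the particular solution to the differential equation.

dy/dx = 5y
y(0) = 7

General solution: y = Ce^(5x)
Applying IC y(0) = 7:
Particular solution: y = 7e^(5x)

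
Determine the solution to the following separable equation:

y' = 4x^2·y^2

Separating variables and integrating:
-1/y = 4x^3/3 + C

General solution: y^-1 = (-4/3)x^3 + C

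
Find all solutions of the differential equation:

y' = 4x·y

Separating variables and integrating:
ln|y| = 2x^2 + C

General solution: y = Ce^(2x^2)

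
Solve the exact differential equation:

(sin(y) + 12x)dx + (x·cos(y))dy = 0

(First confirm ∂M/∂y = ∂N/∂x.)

Verify exactness: ∂M/∂y = ∂N/∂x ✓
Find F(x,y) such that ∂F/∂x = M, ∂F/∂y = N
Solution: x·sin(y) + 6x² = C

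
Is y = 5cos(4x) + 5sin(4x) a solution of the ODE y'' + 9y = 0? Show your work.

Verification:
y'' = -80cos(4x) - 80sin(4x)
y'' + 9y ≠ 0 (frequency mismatch: got 16 instead of 9)

No, it is not a solution.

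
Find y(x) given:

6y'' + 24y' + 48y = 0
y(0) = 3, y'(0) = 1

General solution: y = e^(-2x)(C₁cos(2x) + C₂sin(2x))
Complex roots r = -2 ± 2i
Applying ICs: C₁ = 3, C₂ = 7/2
Particular solution: y = e^(-2x)(3cos(2x) + (7/2)sin(2x))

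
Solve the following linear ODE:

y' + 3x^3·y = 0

Using integrating factor method:

General solution: y = Ce^(-3x^4/4)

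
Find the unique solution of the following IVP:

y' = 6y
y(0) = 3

General solution: y = Ce^(6x)
Applying IC y(0) = 3:
Particular solution: y = 3e^(6x)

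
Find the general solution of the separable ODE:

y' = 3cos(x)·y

Separating variables and integrating:
ln|y| = 3sin(x) + C

General solution: y = Ce^(3sin(x))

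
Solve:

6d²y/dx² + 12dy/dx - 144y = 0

Characteristic equation: 6r² + 12r - 144 = 0
Divide by 6: r² + 2r - 24 = 0
Roots: r = 4, -6 (distinct real)
General solution: y = C₁e^(4x) + C₂e^(-6x)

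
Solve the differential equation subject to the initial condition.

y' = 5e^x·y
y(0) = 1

General solution: y = Ce^(5e^x)
Applying IC y(0) = 1:
Particular solution: y = e^(5(e^x - 1))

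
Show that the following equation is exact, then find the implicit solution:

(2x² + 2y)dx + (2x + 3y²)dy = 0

Verify exactness: ∂M/∂y = ∂N/∂x ✓
Find F(x,y) such that ∂F/∂x = M, ∂F/∂y = N
Solution: 2x³/3 + 2xy + y³ = C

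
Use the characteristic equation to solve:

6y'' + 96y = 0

Characteristic equation: 6r² + 96 = 0
Divide by 6: r² + 16 = 0
Roots: r = ±4i (complex conjugates)
General solution: y = C₁cos(4x) + C₂sin(4x)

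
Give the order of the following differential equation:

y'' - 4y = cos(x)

The order is 2 (highest derivative is of order 2).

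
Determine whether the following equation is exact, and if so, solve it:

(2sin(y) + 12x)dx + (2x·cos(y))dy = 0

Verify exactness: ∂M/∂y = ∂N/∂x ✓
Find F(x,y) such that ∂F/∂x = M, ∂F/∂y = N
Solution: 2x·sin(y) + 6x² = C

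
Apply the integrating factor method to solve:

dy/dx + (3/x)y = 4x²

Using integrating factor method:

General solution: y = (2/3)x^3 + Cx^(-3)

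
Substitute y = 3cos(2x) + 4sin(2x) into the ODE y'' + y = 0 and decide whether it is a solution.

Verification:
y'' = -12cos(2x) - 16sin(2x)
y'' + y ≠ 0 (frequency mismatch: got 4 instead of 1)

No, it is not a solution.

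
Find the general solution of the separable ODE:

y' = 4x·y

Separating variables and integrating:
ln|y| = 2x^2 + C

General solution: y = Ce^(2x^2)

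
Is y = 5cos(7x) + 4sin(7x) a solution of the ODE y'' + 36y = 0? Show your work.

Verification:
y'' = -245cos(7x) - 196sin(7x)
y'' + 36y ≠ 0 (frequency mismatch: got 49 instead of 36)

No, it is not a solution.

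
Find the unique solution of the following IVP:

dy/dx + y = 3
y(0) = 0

General solution: y = 3 + Ce^(-x)
Applying y(0) = 0: C = 0 - 3 = -3
Particular solution: y = 3 - 3e^(-x)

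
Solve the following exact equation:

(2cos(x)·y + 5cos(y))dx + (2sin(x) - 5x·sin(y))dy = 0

Verify exactness: ∂M/∂y = ∂N/∂x ✓
Find F(x,y) such that ∂F/∂x = M, ∂F/∂y = N
Solution: 2sin(x)·y + 5x·cos(y) = C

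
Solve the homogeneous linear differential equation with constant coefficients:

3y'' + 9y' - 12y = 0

Characteristic equation: 3r² + 9r - 12 = 0
Divide by 3: r² + 3r - 4 = 0
Roots: r = 1, -4 (distinct real)
General solution: y = C₁e^x + C₂e^(-4x)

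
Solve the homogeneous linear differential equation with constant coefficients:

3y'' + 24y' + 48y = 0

Characteristic equation: 3r² + 24r + 48 = 0
Divide by 3: r² + 8r + 16 = 0
Factored: (r + 4)² = 0
Repeated root: r = -4
General solution: y = (C₁ + C₂x)e^(-4x)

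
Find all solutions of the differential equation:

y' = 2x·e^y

Separating variables and integrating:
-e^(-y) = x² + C

General solution: y = -ln(C - x²)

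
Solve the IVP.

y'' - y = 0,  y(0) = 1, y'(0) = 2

General solution: y = C₁e^x + C₂e^(-x)
Applying ICs: C₁ = 3/2, C₂ = -1/2
Particular solution: y = (3/2)e^x - (1/2)e^(-x)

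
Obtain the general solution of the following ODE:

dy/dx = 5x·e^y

Separating variables and integrating:
-e^(-y) = 5x²/2 + C

General solution: y = -ln(C - 5x²/2)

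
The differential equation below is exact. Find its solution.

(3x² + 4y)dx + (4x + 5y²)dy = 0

Verify exactness: ∂M/∂y = ∂N/∂x ✓
Find F(x,y) such that ∂F/∂x = M, ∂F/∂y = N
Solution: x³ + 4xy + 5y³/3 = C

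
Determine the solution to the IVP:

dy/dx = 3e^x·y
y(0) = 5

General solution: y = Ce^(3e^x)
Applying IC y(0) = 5:
Particular solution: y = 5e^(3(e^x - 1))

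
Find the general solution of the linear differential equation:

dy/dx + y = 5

Using integrating factor method:

General solution: y = 5 + Ce^(-x)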